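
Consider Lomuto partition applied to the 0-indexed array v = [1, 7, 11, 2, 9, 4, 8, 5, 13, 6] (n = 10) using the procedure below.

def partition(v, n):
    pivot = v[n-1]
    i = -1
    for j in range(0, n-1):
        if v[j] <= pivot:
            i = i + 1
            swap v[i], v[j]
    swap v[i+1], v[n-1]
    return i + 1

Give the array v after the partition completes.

pivot = v[9] = 6; i = -1
j=0: v[0]=1 ≤ 6 → i=0, swap v[0],v[0] (no change) → [1, 7, 11, 2, 9, 4, 8, 5, 13, 6]
j=1: v[1]=7 > 6 → no swap
j=2: v[2]=11 > 6 → no swap
j=3: v[3]=2 ≤ 6 → i=1, swap v[1],v[3] → [1, 2, 11, 7, 9, 4, 8, 5, 13, 6]
j=4: v[4]=9 > 6 → no swap
j=5: v[5]=4 ≤ 6 → i=2, swap v[2],v[5] → [1, 2, 4, 7, 9, 11, 8, 5, 13, 6]
j=6: v[6]=8 > 6 → no swap
j=7: v[7]=5 ≤ 6 → i=3, swap v[3],v[7] → [1, 2, 4, 5, 9, 11, 8, 7, 13, 6]
j=8: v[8]=13 > 6 → no swap
final swap v[4],v[9] → [1, 2, 4, 5, 6, 11, 8, 7, 13, 9]; return 4

[1, 2, 4, 5, 6, 11, 8, 7, 13, 9]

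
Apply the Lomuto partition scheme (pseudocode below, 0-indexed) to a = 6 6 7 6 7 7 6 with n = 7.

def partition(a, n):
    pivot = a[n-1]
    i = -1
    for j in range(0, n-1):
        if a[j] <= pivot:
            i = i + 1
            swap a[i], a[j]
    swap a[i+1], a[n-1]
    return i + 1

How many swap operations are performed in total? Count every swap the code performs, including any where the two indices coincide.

4

pivot=6, i=-1
j=0: 6≤6, i=0, swap(0,0) ⇒ 6 6 7 6 7 7 6
j=1: 6≤6, i=1, swap(1,1) ⇒ 6 6 7 6 7 7 6
j=2: 7>6, skip
j=3: 6≤6, i=2, swap(2,3) ⇒ 6 6 6 7 7 7 6
j=4: 7>6, skip
j=5: 7>6, skip
swap(3,6) ⇒ 6 6 6 6 7 7 7; return 3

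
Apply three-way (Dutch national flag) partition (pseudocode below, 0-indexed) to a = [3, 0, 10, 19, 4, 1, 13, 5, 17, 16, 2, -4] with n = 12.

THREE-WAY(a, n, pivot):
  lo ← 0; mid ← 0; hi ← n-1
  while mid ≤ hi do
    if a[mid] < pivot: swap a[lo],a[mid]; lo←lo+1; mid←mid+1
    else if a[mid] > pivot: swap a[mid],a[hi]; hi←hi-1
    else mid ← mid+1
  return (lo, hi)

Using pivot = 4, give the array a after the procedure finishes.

[3, 0, -4, 2, 1, 4, 5, 17, 16, 13, 19, 10]

lo=0 mid=0 hi=11
3<4: swap(0,0), lo=1 mid=1 ⇒ [3, 0, 10, 19, 4, 1, 13, 5, 17, 16, 2, -4]
0<4: swap(1,1), lo=2 mid=2 ⇒ [3, 0, 10, 19, 4, 1, 13, 5, 17, 16, 2, -4]
10>4: swap(2,11), hi=10 ⇒ [3, 0, -4, 19, 4, 1, 13, 5, 17, 16, 2, 10]
-4<4: swap(2,2), lo=3 mid=3 ⇒ [3, 0, -4, 19, 4, 1, 13, 5, 17, 16, 2, 10]
19>4: swap(3,10), hi=9 ⇒ [3, 0, -4, 2, 4, 1, 13, 5, 17, 16, 19, 10]
2<4: swap(3,3), lo=4 mid=4 ⇒ [3, 0, -4, 2, 4, 1, 13, 5, 17, 16, 19, 10]
4=4: mid=5
1<4: swap(4,5), lo=5 mid=6 ⇒ [3, 0, -4, 2, 1, 4, 13, 5, 17, 16, 19, 10]
13>4: swap(6,9), hi=8 ⇒ [3, 0, -4, 2, 1, 4, 16, 5, 17, 13, 19, 10]
16>4: swap(6,8), hi=7 ⇒ [3, 0, -4, 2, 1, 4, 17, 5, 16, 13, 19, 10]
17>4: swap(6,7), hi=6 ⇒ [3, 0, -4, 2, 1, 4, 5, 17, 16, 13, 19, 10]
5>4: swap(6,6), hi=5 ⇒ [3, 0, -4, 2, 1, 4, 5, 17, 16, 13, 19, 10]
done. lo=5 hi=5; a=[3, 0, -4, 2, 1, 4, 5, 17, 16, 13, 19, 10]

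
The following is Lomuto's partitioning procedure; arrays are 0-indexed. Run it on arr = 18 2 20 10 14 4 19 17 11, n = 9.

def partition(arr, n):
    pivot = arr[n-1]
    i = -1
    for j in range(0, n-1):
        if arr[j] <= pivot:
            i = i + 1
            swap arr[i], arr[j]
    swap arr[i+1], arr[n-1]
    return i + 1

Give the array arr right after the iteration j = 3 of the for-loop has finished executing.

pivot=11, i=-1
j=0: 18>11, skip
j=1: 2≤11, i=0, swap(0,1) ⇒ 2 18 20 10 14 4 19 17 11
j=2: 20>11, skip
j=3: 10≤11, i=1, swap(1,3) ⇒ 2 10 20 18 14 4 19 17 11
(after j=3) arr = 2 10 20 18 14 4 19 17 11

2 10 20 18 14 4 19 17 11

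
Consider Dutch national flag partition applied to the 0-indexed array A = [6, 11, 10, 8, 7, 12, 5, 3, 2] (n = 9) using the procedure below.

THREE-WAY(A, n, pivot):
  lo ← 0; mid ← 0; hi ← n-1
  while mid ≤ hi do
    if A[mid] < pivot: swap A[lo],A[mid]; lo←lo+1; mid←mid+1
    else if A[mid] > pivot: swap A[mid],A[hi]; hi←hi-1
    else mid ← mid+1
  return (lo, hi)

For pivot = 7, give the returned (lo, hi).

(4, 4)

pivot = 7; lo=0, mid=0, hi=8
A[mid]=6<7: swap A[0],A[0]; lo=1,mid=1 → [6, 11, 10, 8, 7, 12, 5, 3, 2]
A[mid]=11>7: swap A[1],A[8]; hi=7 → [6, 2, 10, 8, 7, 12, 5, 3, 11]
A[mid]=2<7: swap A[1],A[1]; lo=2,mid=2 → [6, 2, 10, 8, 7, 12, 5, 3, 11]
A[mid]=10>7: swap A[2],A[7]; hi=6 → [6, 2, 3, 8, 7, 12, 5, 10, 11]
A[mid]=3<7: swap A[2],A[2]; lo=3,mid=3 → [6, 2, 3, 8, 7, 12, 5, 10, 11]
A[mid]=8>7: swap A[3],A[6]; hi=5 → [6, 2, 3, 5, 7, 12, 8, 10, 11]
A[mid]=5<7: swap A[3],A[3]; lo=4,mid=4 → [6, 2, 3, 5, 7, 12, 8, 10, 11]
A[mid]=7=7: mid=5
A[mid]=12>7: swap A[5],A[5]; hi=4 → [6, 2, 3, 5, 7, 12, 8, 10, 11]
end: lo=4, hi=4; A = [6, 2, 3, 5, 7, 12, 8, 10, 11]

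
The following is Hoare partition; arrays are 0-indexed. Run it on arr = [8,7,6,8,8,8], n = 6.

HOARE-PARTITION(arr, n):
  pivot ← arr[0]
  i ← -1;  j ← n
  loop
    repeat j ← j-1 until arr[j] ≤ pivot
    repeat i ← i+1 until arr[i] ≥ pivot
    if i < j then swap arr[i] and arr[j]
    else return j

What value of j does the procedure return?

3

pivot=8
j stops at 5 (8), i stops at 0 (8); swap ⇒ [8,7,6,8,8,8]
j stops at 4 (8), i stops at 3 (8); swap ⇒ [8,7,6,8,8,8]
j stops at 3, i stops at 4; i≥j ⇒ return 3. arr=[8,7,6,8,8,8]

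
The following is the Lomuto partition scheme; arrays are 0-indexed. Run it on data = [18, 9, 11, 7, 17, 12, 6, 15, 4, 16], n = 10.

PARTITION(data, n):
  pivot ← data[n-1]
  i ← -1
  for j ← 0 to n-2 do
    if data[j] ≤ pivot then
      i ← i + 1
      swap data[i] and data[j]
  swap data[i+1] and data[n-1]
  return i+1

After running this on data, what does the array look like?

[9, 11, 7, 12, 6, 15, 4, 16, 17, 18]

pivot = data[9] = 16; i = -1
j=0: data[0]=18 > 16 → no swap
j=1: data[1]=9 ≤ 16 → i=0, swap data[0],data[1] → [9, 18, 11, 7, 17, 12, 6, 15, 4, 16]
j=2: data[2]=11 ≤ 16 → i=1, swap data[1],data[2] → [9, 11, 18, 7, 17, 12, 6, 15, 4, 16]
j=3: data[3]=7 ≤ 16 → i=2, swap data[2],data[3] → [9, 11, 7, 18, 17, 12, 6, 15, 4, 16]
j=4: data[4]=17 > 16 → no swap
j=5: data[5]=12 ≤ 16 → i=3, swap data[3],data[5] → [9, 11, 7, 12, 17, 18, 6, 15, 4, 16]
j=6: data[6]=6 ≤ 16 → i=4, swap data[4],data[6] → [9, 11, 7, 12, 6, 18, 17, 15, 4, 16]
j=7: data[7]=15 ≤ 16 → i=5, swap data[5],data[7] → [9, 11, 7, 12, 6, 15, 17, 18, 4, 16]
j=8: data[8]=4 ≤ 16 → i=6, swap data[6],data[8] → [9, 11, 7, 12, 6, 15, 4, 18, 17, 16]
final swap data[7],data[9] → [9, 11, 7, 12, 6, 15, 4, 16, 17, 18]; return 7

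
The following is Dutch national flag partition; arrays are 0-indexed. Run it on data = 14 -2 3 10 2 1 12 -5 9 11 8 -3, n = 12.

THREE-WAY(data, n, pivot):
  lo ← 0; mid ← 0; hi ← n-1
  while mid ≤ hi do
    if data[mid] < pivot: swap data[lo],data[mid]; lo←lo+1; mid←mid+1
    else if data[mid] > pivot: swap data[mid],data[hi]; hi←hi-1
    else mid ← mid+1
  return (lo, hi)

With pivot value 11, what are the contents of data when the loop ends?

pivot = 11; lo=0, mid=0, hi=11
data[mid]=14>11: swap data[0],data[11]; hi=10 → -3 -2 3 10 2 1 12 -5 9 11 8 14
data[mid]=-3<11: swap data[0],data[0]; lo=1,mid=1 → -3 -2 3 10 2 1 12 -5 9 11 8 14
data[mid]=-2<11: swap data[1],data[1]; lo=2,mid=2 → -3 -2 3 10 2 1 12 -5 9 11 8 14
data[mid]=3<11: swap data[2],data[2]; lo=3,mid=3 → -3 -2 3 10 2 1 12 -5 9 11 8 14
data[mid]=10<11: swap data[3],data[3]; lo=4,mid=4 → -3 -2 3 10 2 1 12 -5 9 11 8 14
data[mid]=2<11: swap data[4],data[4]; lo=5,mid=5 → -3 -2 3 10 2 1 12 -5 9 11 8 14
data[mid]=1<11: swap data[5],data[5]; lo=6,mid=6 → -3 -2 3 10 2 1 12 -5 9 11 8 14
data[mid]=12>11: swap data[6],data[10]; hi=9 → -3 -2 3 10 2 1 8 -5 9 11 12 14
data[mid]=8<11: swap data[6],data[6]; lo=7,mid=7 → -3 -2 3 10 2 1 8 -5 9 11 12 14
data[mid]=-5<11: swap data[7],data[7]; lo=8,mid=8 → -3 -2 3 10 2 1 8 -5 9 11 12 14
data[mid]=9<11: swap data[8],data[8]; lo=9,mid=9 → -3 -2 3 10 2 1 8 -5 9 11 12 14
data[mid]=11=11: mid=10
end: lo=9, hi=9; data = -3 -2 3 10 2 1 8 -5 9 11 12 14

-3 -2 3 10 2 1 8 -5 9 11 12 14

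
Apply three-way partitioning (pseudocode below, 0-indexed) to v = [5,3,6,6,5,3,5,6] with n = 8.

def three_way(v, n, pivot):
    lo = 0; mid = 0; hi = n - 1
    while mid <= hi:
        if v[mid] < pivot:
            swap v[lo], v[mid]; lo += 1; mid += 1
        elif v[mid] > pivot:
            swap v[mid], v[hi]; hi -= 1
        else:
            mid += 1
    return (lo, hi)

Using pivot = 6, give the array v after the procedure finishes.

lo=0 mid=0 hi=7
5<6: swap(0,0), lo=1 mid=1 ⇒ [5,3,6,6,5,3,5,6]
3<6: swap(1,1), lo=2 mid=2 ⇒ [5,3,6,6,5,3,5,6]
6=6: mid=3
6=6: mid=4
5<6: swap(2,4), lo=3 mid=5 ⇒ [5,3,5,6,6,3,5,6]
3<6: swap(3,5), lo=4 mid=6 ⇒ [5,3,5,3,6,6,5,6]
5<6: swap(4,6), lo=5 mid=7 ⇒ [5,3,5,3,5,6,6,6]
6=6: mid=8
done. lo=5 hi=7; v=[5,3,5,3,5,6,6,6]

[5,3,5,3,5,6,6,6]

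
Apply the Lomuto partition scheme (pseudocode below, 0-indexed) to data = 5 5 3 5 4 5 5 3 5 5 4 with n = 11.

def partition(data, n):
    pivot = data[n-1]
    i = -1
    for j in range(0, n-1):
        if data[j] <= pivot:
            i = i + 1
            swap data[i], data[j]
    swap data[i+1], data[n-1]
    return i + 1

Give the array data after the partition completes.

3 4 3 4 5 5 5 5 5 5 5

pivot = data[10] = 4; i = -1
j=0: data[0]=5 > 4 → no swap
j=1: data[1]=5 > 4 → no swap
j=2: data[2]=3 ≤ 4 → i=0, swap data[0],data[2] → 3 5 5 5 4 5 5 3 5 5 4
j=3: data[3]=5 > 4 → no swap
j=4: data[4]=4 ≤ 4 → i=1, swap data[1],data[4] → 3 4 5 5 5 5 5 3 5 5 4
j=5: data[5]=5 > 4 → no swap
j=6: data[6]=5 > 4 → no swap
j=7: data[7]=3 ≤ 4 → i=2, swap data[2],data[7] → 3 4 3 5 5 5 5 5 5 5 4
j=8: data[8]=5 > 4 → no swap
j=9: data[9]=5 > 4 → no swap
final swap data[3],data[10] → 3 4 3 4 5 5 5 5 5 5 5; return 3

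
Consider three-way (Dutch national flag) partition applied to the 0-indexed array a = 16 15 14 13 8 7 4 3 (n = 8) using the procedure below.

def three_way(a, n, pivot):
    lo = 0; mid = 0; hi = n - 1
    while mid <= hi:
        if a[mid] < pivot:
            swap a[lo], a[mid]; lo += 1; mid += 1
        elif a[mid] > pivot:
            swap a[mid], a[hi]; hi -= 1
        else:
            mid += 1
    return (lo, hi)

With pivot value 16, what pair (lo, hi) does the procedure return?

(7, 7)

pivot = 16; lo=0, mid=0, hi=7
a[mid]=16=16: mid=1
a[mid]=15<16: swap a[0],a[1]; lo=1,mid=2 → 15 16 14 13 8 7 4 3
a[mid]=14<16: swap a[1],a[2]; lo=2,mid=3 → 15 14 16 13 8 7 4 3
a[mid]=13<16: swap a[2],a[3]; lo=3,mid=4 → 15 14 13 16 8 7 4 3
a[mid]=8<16: swap a[3],a[4]; lo=4,mid=5 → 15 14 13 8 16 7 4 3
a[mid]=7<16: swap a[4],a[5]; lo=5,mid=6 → 15 14 13 8 7 16 4 3
a[mid]=4<16: swap a[5],a[6]; lo=6,mid=7 → 15 14 13 8 7 4 16 3
a[mid]=3<16: swap a[6],a[7]; lo=7,mid=8 → 15 14 13 8 7 4 3 16
end: lo=7, hi=7; a = 15 14 13 8 7 4 3 16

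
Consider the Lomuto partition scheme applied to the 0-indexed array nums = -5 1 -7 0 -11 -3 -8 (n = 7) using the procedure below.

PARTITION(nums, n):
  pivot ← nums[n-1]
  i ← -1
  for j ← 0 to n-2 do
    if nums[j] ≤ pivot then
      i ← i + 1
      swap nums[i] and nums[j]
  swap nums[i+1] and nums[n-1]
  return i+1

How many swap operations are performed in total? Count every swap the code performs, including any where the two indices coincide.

pivot = nums[6] = -8; i = -1
j=0: nums[0]=-5 > -8 → no swap
j=1: nums[1]=1 > -8 → no swap
j=2: nums[2]=-7 > -8 → no swap
j=3: nums[3]=0 > -8 → no swap
j=4: nums[4]=-11 ≤ -8 → i=0, swap nums[0],nums[4] → -11 1 -7 0 -5 -3 -8
j=5: nums[5]=-3 > -8 → no swap
final swap nums[1],nums[6] → -11 -8 -7 0 -5 -3 1; return 1

2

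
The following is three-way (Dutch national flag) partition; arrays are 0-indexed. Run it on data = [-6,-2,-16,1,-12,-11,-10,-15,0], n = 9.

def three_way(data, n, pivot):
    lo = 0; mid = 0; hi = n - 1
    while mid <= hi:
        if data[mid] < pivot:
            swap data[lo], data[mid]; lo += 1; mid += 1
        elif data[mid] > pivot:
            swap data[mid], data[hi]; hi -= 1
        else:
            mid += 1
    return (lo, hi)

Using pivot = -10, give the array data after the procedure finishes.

[-15,-16,-11,-12,-10,1,-2,0,-6]

lo=0 mid=0 hi=8
-6>-10: swap(0,8), hi=7 ⇒ [0,-2,-16,1,-12,-11,-10,-15,-6]
0>-10: swap(0,7), hi=6 ⇒ [-15,-2,-16,1,-12,-11,-10,0,-6]
-15<-10: swap(0,0), lo=1 mid=1 ⇒ [-15,-2,-16,1,-12,-11,-10,0,-6]
-2>-10: swap(1,6), hi=5 ⇒ [-15,-10,-16,1,-12,-11,-2,0,-6]
-10=-10: mid=2
-16<-10: swap(1,2), lo=2 mid=3 ⇒ [-15,-16,-10,1,-12,-11,-2,0,-6]
1>-10: swap(3,5), hi=4 ⇒ [-15,-16,-10,-11,-12,1,-2,0,-6]
-11<-10: swap(2,3), lo=3 mid=4 ⇒ [-15,-16,-11,-10,-12,1,-2,0,-6]
-12<-10: swap(3,4), lo=4 mid=5 ⇒ [-15,-16,-11,-12,-10,1,-2,0,-6]
done. lo=4 hi=4; data=[-15,-16,-11,-12,-10,1,-2,0,-6]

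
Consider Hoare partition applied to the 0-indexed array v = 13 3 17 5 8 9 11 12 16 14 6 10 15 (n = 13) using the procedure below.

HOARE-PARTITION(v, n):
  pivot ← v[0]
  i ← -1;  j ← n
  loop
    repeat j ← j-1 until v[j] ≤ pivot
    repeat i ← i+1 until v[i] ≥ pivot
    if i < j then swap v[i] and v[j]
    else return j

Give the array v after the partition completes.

pivot = v[0] = 13; i = -1, j = 13
j→11 (v[11]=10≤13), i→0 (v[0]=13≥13); i<j, swap → 10 3 17 5 8 9 11 12 16 14 6 13 15
j→10 (v[10]=6≤13), i→2 (v[2]=17≥13); i<j, swap → 10 3 6 5 8 9 11 12 16 14 17 13 15
j→7, i→8; i≥j, return j=7. v = 10 3 6 5 8 9 11 12 16 14 17 13 15

10 3 6 5 8 9 11 12 16 14 17 13 15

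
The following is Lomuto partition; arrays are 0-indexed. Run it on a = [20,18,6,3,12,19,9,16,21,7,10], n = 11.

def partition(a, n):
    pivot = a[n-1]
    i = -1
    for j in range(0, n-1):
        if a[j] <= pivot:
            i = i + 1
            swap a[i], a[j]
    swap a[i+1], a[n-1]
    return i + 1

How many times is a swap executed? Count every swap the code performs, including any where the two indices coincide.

pivot=10, i=-1
j=0: 20>10, skip
j=1: 18>10, skip
j=2: 6≤10, i=0, swap(0,2) ⇒ [6,18,20,3,12,19,9,16,21,7,10]
j=3: 3≤10, i=1, swap(1,3) ⇒ [6,3,20,18,12,19,9,16,21,7,10]
j=4: 12>10, skip
j=5: 19>10, skip
j=6: 9≤10, i=2, swap(2,6) ⇒ [6,3,9,18,12,19,20,16,21,7,10]
j=7: 16>10, skip
j=8: 21>10, skip
j=9: 7≤10, i=3, swap(3,9) ⇒ [6,3,9,7,12,19,20,16,21,18,10]
swap(4,10) ⇒ [6,3,9,7,10,19,20,16,21,18,12]; return 4

5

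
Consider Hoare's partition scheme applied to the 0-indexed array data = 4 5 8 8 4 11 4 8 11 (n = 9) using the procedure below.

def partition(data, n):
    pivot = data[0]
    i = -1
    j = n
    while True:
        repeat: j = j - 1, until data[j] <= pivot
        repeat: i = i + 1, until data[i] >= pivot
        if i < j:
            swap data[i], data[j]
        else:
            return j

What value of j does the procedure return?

pivot = data[0] = 4; i = -1, j = 9
j→6 (data[6]=4≤4), i→0 (data[0]=4≥4); i<j, swap → 4 5 8 8 4 11 4 8 11
j→4 (data[4]=4≤4), i→1 (data[1]=5≥4); i<j, swap → 4 4 8 8 5 11 4 8 11
j→1, i→2; i≥j, return j=1. data = 4 4 8 8 5 11 4 8 11

1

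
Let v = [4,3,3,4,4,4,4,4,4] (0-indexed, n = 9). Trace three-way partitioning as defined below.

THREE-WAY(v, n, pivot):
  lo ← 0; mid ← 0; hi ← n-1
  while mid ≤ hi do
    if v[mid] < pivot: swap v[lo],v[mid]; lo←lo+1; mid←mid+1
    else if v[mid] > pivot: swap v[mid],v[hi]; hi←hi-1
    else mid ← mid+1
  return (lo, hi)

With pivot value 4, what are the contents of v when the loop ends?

pivot = 4; lo=0, mid=0, hi=8
v[mid]=4=4: mid=1
v[mid]=3<4: swap v[0],v[1]; lo=1,mid=2 → [3,4,3,4,4,4,4,4,4]
v[mid]=3<4: swap v[1],v[2]; lo=2,mid=3 → [3,3,4,4,4,4,4,4,4]
v[mid]=4=4: mid=4
v[mid]=4=4: mid=5
v[mid]=4=4: mid=6
v[mid]=4=4: mid=7
v[mid]=4=4: mid=8
v[mid]=4=4: mid=9
end: lo=2, hi=8; v = [3,3,4,4,4,4,4,4,4]

[3,3,4,4,4,4,4,4,4]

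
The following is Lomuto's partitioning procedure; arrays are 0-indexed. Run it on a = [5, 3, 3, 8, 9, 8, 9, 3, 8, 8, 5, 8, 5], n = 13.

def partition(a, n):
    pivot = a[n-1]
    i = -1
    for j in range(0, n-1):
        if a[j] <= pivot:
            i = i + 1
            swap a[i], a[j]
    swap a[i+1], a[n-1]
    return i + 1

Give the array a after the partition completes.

[5, 3, 3, 3, 5, 5, 9, 8, 8, 8, 9, 8, 8]

pivot = a[12] = 5; i = -1
j=0: a[0]=5 ≤ 5 → i=0, swap a[0],a[0] (no change) → [5, 3, 3, 8, 9, 8, 9, 3, 8, 8, 5, 8, 5]
j=1: a[1]=3 ≤ 5 → i=1, swap a[1],a[1] (no change) → [5, 3, 3, 8, 9, 8, 9, 3, 8, 8, 5, 8, 5]
j=2: a[2]=3 ≤ 5 → i=2, swap a[2],a[2] (no change) → [5, 3, 3, 8, 9, 8, 9, 3, 8, 8, 5, 8, 5]
j=3: a[3]=8 > 5 → no swap
j=4: a[4]=9 > 5 → no swap
j=5: a[5]=8 > 5 → no swap
j=6: a[6]=9 > 5 → no swap
j=7: a[7]=3 ≤ 5 → i=3, swap a[3],a[7] → [5, 3, 3, 3, 9, 8, 9, 8, 8, 8, 5, 8, 5]
j=8: a[8]=8 > 5 → no swap
j=9: a[9]=8 > 5 → no swap
j=10: a[10]=5 ≤ 5 → i=4, swap a[4],a[10] → [5, 3, 3, 3, 5, 8, 9, 8, 8, 8, 9, 8, 5]
j=11: a[11]=8 > 5 → no swap
final swap a[5],a[12] → [5, 3, 3, 3, 5, 5, 9, 8, 8, 8, 9, 8, 8]; return 5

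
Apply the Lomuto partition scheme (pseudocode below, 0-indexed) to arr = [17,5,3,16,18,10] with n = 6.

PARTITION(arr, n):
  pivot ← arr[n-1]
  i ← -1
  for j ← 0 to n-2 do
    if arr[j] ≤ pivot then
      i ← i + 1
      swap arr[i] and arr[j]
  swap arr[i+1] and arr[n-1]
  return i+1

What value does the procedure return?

2

pivot=10, i=-1
j=0: 17>10, skip
j=1: 5≤10, i=0, swap(0,1) ⇒ [5,17,3,16,18,10]
j=2: 3≤10, i=1, swap(1,2) ⇒ [5,3,17,16,18,10]
j=3: 16>10, skip
j=4: 18>10, skip
swap(2,5) ⇒ [5,3,10,16,18,17]; return 2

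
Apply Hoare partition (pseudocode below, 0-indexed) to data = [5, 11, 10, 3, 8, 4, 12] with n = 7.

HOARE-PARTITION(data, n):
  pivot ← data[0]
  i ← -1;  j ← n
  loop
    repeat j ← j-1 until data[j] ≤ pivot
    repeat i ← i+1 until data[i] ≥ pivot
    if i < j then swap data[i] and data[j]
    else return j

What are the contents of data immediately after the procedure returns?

pivot=5
j stops at 5 (4), i stops at 0 (5); swap ⇒ [4, 11, 10, 3, 8, 5, 12]
j stops at 3 (3), i stops at 1 (11); swap ⇒ [4, 3, 10, 11, 8, 5, 12]
j stops at 1, i stops at 2; i≥j ⇒ return 1. data=[4, 3, 10, 11, 8, 5, 12]

[4, 3, 10, 11, 8, 5, 12]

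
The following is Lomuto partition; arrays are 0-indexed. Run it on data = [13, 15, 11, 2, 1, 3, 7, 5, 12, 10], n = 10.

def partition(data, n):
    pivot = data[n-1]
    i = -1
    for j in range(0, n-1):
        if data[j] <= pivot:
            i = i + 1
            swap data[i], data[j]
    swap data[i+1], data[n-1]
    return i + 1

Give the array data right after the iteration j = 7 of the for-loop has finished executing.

pivot = data[9] = 10; i = -1
j=0: data[0]=13 > 10 → no swap
j=1: data[1]=15 > 10 → no swap
j=2: data[2]=11 > 10 → no swap
j=3: data[3]=2 ≤ 10 → i=0, swap data[0],data[3] → [2, 15, 11, 13, 1, 3, 7, 5, 12, 10]
j=4: data[4]=1 ≤ 10 → i=1, swap data[1],data[4] → [2, 1, 11, 13, 15, 3, 7, 5, 12, 10]
j=5: data[5]=3 ≤ 10 → i=2, swap data[2],data[5] → [2, 1, 3, 13, 15, 11, 7, 5, 12, 10]
j=6: data[6]=7 ≤ 10 → i=3, swap data[3],data[6] → [2, 1, 3, 7, 15, 11, 13, 5, 12, 10]
j=7: data[7]=5 ≤ 10 → i=4, swap data[4],data[7] → [2, 1, 3, 7, 5, 11, 13, 15, 12, 10]
(after j=7) data = [2, 1, 3, 7, 5, 11, 13, 15, 12, 10]

[2, 1, 3, 7, 5, 11, 13, 15, 12, 10]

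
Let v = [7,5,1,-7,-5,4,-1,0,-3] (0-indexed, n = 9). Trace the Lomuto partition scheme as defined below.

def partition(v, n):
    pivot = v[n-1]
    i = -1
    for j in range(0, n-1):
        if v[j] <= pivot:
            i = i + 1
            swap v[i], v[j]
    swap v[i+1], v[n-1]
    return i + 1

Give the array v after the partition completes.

pivot = v[8] = -3; i = -1
j=0: v[0]=7 > -3 → no swap
j=1: v[1]=5 > -3 → no swap
j=2: v[2]=1 > -3 → no swap
j=3: v[3]=-7 ≤ -3 → i=0, swap v[0],v[3] → [-7,5,1,7,-5,4,-1,0,-3]
j=4: v[4]=-5 ≤ -3 → i=1, swap v[1],v[4] → [-7,-5,1,7,5,4,-1,0,-3]
j=5: v[5]=4 > -3 → no swap
j=6: v[6]=-1 > -3 → no swap
j=7: v[7]=0 > -3 → no swap
final swap v[2],v[8] → [-7,-5,-3,7,5,4,-1,0,1]; return 2

[-7,-5,-3,7,5,4,-1,0,1]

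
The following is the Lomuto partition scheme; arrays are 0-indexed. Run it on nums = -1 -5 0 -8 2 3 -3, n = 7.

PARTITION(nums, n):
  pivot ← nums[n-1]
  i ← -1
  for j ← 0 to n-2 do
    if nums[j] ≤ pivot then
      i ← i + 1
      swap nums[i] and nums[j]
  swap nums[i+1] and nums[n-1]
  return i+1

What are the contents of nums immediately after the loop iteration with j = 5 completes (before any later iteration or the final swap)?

-5 -8 0 -1 2 3 -3

pivot=-3, i=-1
j=0: -1>-3, skip
j=1: -5≤-3, i=0, swap(0,1) ⇒ -5 -1 0 -8 2 3 -3
j=2: 0>-3, skip
j=3: -8≤-3, i=1, swap(1,3) ⇒ -5 -8 0 -1 2 3 -3
j=4: 2>-3, skip
j=5: 3>-3, skip
(after j=5) nums = -5 -8 0 -1 2 3 -3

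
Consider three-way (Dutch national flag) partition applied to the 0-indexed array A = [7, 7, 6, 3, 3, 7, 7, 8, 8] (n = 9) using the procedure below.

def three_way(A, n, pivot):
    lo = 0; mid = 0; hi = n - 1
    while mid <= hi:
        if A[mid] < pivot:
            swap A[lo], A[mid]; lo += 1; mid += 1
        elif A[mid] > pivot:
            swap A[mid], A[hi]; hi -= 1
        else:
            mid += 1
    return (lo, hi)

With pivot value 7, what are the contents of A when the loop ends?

lo=0 mid=0 hi=8
7=7: mid=1
7=7: mid=2
6<7: swap(0,2), lo=1 mid=3 ⇒ [6, 7, 7, 3, 3, 7, 7, 8, 8]
3<7: swap(1,3), lo=2 mid=4 ⇒ [6, 3, 7, 7, 3, 7, 7, 8, 8]
3<7: swap(2,4), lo=3 mid=5 ⇒ [6, 3, 3, 7, 7, 7, 7, 8, 8]
7=7: mid=6
7=7: mid=7
8>7: swap(7,8), hi=7 ⇒ [6, 3, 3, 7, 7, 7, 7, 8, 8]
8>7: swap(7,7), hi=6 ⇒ [6, 3, 3, 7, 7, 7, 7, 8, 8]
done. lo=3 hi=6; A=[6, 3, 3, 7, 7, 7, 7, 8, 8]

[6, 3, 3, 7, 7, 7, 7, 8, 8]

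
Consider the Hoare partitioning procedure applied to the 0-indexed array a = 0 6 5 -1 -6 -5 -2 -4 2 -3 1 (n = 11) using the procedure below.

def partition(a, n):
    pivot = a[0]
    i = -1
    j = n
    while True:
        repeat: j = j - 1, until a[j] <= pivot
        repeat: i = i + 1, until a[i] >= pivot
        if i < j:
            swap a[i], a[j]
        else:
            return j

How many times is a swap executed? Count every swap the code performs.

pivot = a[0] = 0; i = -1, j = 11
j→9 (a[9]=-3≤0), i→0 (a[0]=0≥0); i<j, swap → -3 6 5 -1 -6 -5 -2 -4 2 0 1
j→7 (a[7]=-4≤0), i→1 (a[1]=6≥0); i<j, swap → -3 -4 5 -1 -6 -5 -2 6 2 0 1
j→6 (a[6]=-2≤0), i→2 (a[2]=5≥0); i<j, swap → -3 -4 -2 -1 -6 -5 5 6 2 0 1
j→5, i→6; i≥j, return j=5. a = -3 -4 -2 -1 -6 -5 5 6 2 0 1

3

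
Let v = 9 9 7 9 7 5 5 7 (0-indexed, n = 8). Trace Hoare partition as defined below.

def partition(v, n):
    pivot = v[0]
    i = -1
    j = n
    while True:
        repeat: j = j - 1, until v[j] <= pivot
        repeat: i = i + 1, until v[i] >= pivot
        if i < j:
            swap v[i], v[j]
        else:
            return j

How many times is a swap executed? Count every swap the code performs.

3

pivot=9
j stops at 7 (7), i stops at 0 (9); swap ⇒ 7 9 7 9 7 5 5 9
j stops at 6 (5), i stops at 1 (9); swap ⇒ 7 5 7 9 7 5 9 9
j stops at 5 (5), i stops at 3 (9); swap ⇒ 7 5 7 5 7 9 9 9
j stops at 4, i stops at 5; i≥j ⇒ return 4. v=7 5 7 5 7 9 9 9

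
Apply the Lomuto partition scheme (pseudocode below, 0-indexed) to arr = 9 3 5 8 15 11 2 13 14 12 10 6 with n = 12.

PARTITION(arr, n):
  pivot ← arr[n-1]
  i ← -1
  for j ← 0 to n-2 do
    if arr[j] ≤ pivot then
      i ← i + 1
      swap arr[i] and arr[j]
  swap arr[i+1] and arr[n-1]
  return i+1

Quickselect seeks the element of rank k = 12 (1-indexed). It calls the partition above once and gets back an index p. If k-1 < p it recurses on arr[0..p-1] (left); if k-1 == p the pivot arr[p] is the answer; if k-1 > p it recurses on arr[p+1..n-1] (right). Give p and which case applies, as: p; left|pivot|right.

pivot = arr[11] = 6; i = -1
j=0: arr[0]=9 > 6 → no swap
j=1: arr[1]=3 ≤ 6 → i=0, swap arr[0],arr[1] → 3 9 5 8 15 11 2 13 14 12 10 6
j=2: arr[2]=5 ≤ 6 → i=1, swap arr[1],arr[2] → 3 5 9 8 15 11 2 13 14 12 10 6
j=3: arr[3]=8 > 6 → no swap
j=4: arr[4]=15 > 6 → no swap
j=5: arr[5]=11 > 6 → no swap
j=6: arr[6]=2 ≤ 6 → i=2, swap arr[2],arr[6] → 3 5 2 8 15 11 9 13 14 12 10 6
j=7: arr[7]=13 > 6 → no swap
j=8: arr[8]=14 > 6 → no swap
j=9: arr[9]=12 > 6 → no swap
j=10: arr[10]=10 > 6 → no swap
final swap arr[3],arr[11] → 3 5 2 6 15 11 9 13 14 12 10 8; return 3
p = 3; k-1 = 11 > 3 ⇒ right

3; right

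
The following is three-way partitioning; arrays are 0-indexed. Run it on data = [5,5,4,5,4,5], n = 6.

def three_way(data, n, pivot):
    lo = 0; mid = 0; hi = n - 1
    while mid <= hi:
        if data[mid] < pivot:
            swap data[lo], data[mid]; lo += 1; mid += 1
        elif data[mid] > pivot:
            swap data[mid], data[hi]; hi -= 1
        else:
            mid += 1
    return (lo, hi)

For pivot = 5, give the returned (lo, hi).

(2, 5)

lo=0 mid=0 hi=5
5=5: mid=1
5=5: mid=2
4<5: swap(0,2), lo=1 mid=3 ⇒ [4,5,5,5,4,5]
5=5: mid=4
4<5: swap(1,4), lo=2 mid=5 ⇒ [4,4,5,5,5,5]
5=5: mid=6
done. lo=2 hi=5; data=[4,4,5,5,5,5]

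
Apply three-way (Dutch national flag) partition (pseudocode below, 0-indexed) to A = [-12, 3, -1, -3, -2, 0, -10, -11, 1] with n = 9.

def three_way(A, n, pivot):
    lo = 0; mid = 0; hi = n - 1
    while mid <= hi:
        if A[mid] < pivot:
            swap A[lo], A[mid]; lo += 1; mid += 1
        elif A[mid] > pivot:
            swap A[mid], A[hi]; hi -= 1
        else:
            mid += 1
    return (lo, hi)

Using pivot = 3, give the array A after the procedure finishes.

[-12, -1, -3, -2, 0, -10, -11, 1, 3]

pivot = 3; lo=0, mid=0, hi=8
A[mid]=-12<3: swap A[0],A[0]; lo=1,mid=1 → [-12, 3, -1, -3, -2, 0, -10, -11, 1]
A[mid]=3=3: mid=2
A[mid]=-1<3: swap A[1],A[2]; lo=2,mid=3 → [-12, -1, 3, -3, -2, 0, -10, -11, 1]
A[mid]=-3<3: swap A[2],A[3]; lo=3,mid=4 → [-12, -1, -3, 3, -2, 0, -10, -11, 1]
A[mid]=-2<3: swap A[3],A[4]; lo=4,mid=5 → [-12, -1, -3, -2, 3, 0, -10, -11, 1]
A[mid]=0<3: swap A[4],A[5]; lo=5,mid=6 → [-12, -1, -3, -2, 0, 3, -10, -11, 1]
A[mid]=-10<3: swap A[5],A[6]; lo=6,mid=7 → [-12, -1, -3, -2, 0, -10, 3, -11, 1]
A[mid]=-11<3: swap A[6],A[7]; lo=7,mid=8 → [-12, -1, -3, -2, 0, -10, -11, 3, 1]
A[mid]=1<3: swap A[7],A[8]; lo=8,mid=9 → [-12, -1, -3, -2, 0, -10, -11, 1, 3]
end: lo=8, hi=8; A = [-12, -1, -3, -2, 0, -10, -11, 1, 3]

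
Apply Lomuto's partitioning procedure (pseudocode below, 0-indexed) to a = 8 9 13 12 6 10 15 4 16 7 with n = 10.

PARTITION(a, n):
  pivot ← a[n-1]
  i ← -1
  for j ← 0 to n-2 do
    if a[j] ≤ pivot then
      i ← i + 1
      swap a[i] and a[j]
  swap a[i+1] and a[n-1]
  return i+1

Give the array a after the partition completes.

6 4 7 12 8 10 15 9 16 13

pivot=7, i=-1
j=0: 8>7, skip
j=1: 9>7, skip
j=2: 13>7, skip
j=3: 12>7, skip
j=4: 6≤7, i=0, swap(0,4) ⇒ 6 9 13 12 8 10 15 4 16 7
j=5: 10>7, skip
j=6: 15>7, skip
j=7: 4≤7, i=1, swap(1,7) ⇒ 6 4 13 12 8 10 15 9 16 7
j=8: 16>7, skip
swap(2,9) ⇒ 6 4 7 12 8 10 15 9 16 13; return 2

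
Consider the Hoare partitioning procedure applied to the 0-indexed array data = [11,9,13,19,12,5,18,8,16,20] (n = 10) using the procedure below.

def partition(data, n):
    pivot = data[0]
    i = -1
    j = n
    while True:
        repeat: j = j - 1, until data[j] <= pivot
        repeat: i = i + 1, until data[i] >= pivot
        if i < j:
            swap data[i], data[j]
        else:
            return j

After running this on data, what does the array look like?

[8,9,5,19,12,13,18,11,16,20]

pivot=11
j stops at 7 (8), i stops at 0 (11); swap ⇒ [8,9,13,19,12,5,18,11,16,20]
j stops at 5 (5), i stops at 2 (13); swap ⇒ [8,9,5,19,12,13,18,11,16,20]
j stops at 2, i stops at 3; i≥j ⇒ return 2. data=[8,9,5,19,12,13,18,11,16,20]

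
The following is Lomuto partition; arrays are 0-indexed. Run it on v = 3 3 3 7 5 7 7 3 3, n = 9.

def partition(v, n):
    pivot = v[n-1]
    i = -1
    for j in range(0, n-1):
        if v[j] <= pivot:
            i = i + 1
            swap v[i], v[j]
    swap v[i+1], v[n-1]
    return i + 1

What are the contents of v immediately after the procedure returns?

3 3 3 3 3 7 7 7 5

pivot = v[8] = 3; i = -1
j=0: v[0]=3 ≤ 3 → i=0, swap v[0],v[0] (no change) → 3 3 3 7 5 7 7 3 3
j=1: v[1]=3 ≤ 3 → i=1, swap v[1],v[1] (no change) → 3 3 3 7 5 7 7 3 3
j=2: v[2]=3 ≤ 3 → i=2, swap v[2],v[2] (no change) → 3 3 3 7 5 7 7 3 3
j=3: v[3]=7 > 3 → no swap
j=4: v[4]=5 > 3 → no swap
j=5: v[5]=7 > 3 → no swap
j=6: v[6]=7 > 3 → no swap
j=7: v[7]=3 ≤ 3 → i=3, swap v[3],v[7] → 3 3 3 3 5 7 7 7 3
final swap v[4],v[8] → 3 3 3 3 3 7 7 7 5; return 4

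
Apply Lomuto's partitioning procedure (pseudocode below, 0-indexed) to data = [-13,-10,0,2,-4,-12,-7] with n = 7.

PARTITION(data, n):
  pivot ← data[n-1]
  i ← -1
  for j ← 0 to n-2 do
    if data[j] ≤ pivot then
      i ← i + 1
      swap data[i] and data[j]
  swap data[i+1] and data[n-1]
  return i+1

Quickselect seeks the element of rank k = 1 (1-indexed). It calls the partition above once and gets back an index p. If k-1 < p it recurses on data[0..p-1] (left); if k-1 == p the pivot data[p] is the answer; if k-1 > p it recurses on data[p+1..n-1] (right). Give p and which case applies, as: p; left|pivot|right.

pivot=-7, i=-1
j=0: -13≤-7, i=0, swap(0,0) ⇒ [-13,-10,0,2,-4,-12,-7]
j=1: -10≤-7, i=1, swap(1,1) ⇒ [-13,-10,0,2,-4,-12,-7]
j=2: 0>-7, skip
j=3: 2>-7, skip
j=4: -4>-7, skip
j=5: -12≤-7, i=2, swap(2,5) ⇒ [-13,-10,-12,2,-4,0,-7]
swap(3,6) ⇒ [-13,-10,-12,-7,-4,0,2]; return 3
p = 3; k-1 = 0 < 3 ⇒ left

3; left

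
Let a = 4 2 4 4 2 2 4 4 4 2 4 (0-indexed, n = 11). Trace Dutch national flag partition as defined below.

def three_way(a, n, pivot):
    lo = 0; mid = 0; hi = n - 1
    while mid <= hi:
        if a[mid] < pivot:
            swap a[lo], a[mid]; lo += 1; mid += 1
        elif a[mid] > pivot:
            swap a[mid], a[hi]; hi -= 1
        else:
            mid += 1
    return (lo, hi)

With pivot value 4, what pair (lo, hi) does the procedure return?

(4, 10)

lo=0 mid=0 hi=10
4=4: mid=1
2<4: swap(0,1), lo=1 mid=2 ⇒ 2 4 4 4 2 2 4 4 4 2 4
4=4: mid=3
4=4: mid=4
2<4: swap(1,4), lo=2 mid=5 ⇒ 2 2 4 4 4 2 4 4 4 2 4
2<4: swap(2,5), lo=3 mid=6 ⇒ 2 2 2 4 4 4 4 4 4 2 4
4=4: mid=7
4=4: mid=8
4=4: mid=9
2<4: swap(3,9), lo=4 mid=10 ⇒ 2 2 2 2 4 4 4 4 4 4 4
4=4: mid=11
done. lo=4 hi=10; a=2 2 2 2 4 4 4 4 4 4 4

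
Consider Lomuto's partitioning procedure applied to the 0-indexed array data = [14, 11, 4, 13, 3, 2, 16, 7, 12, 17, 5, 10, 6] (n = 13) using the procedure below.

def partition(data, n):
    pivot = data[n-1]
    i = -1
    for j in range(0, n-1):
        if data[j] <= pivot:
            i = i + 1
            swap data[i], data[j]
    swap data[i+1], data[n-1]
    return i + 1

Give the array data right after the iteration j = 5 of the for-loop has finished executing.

pivot = data[12] = 6; i = -1
j=0: data[0]=14 > 6 → no swap
j=1: data[1]=11 > 6 → no swap
j=2: data[2]=4 ≤ 6 → i=0, swap data[0],data[2] → [4, 11, 14, 13, 3, 2, 16, 7, 12, 17, 5, 10, 6]
j=3: data[3]=13 > 6 → no swap
j=4: data[4]=3 ≤ 6 → i=1, swap data[1],data[4] → [4, 3, 14, 13, 11, 2, 16, 7, 12, 17, 5, 10, 6]
j=5: data[5]=2 ≤ 6 → i=2, swap data[2],data[5] → [4, 3, 2, 13, 11, 14, 16, 7, 12, 17, 5, 10, 6]
(after j=5) data = [4, 3, 2, 13, 11, 14, 16, 7, 12, 17, 5, 10, 6]

[4, 3, 2, 13, 11, 14, 16, 7, 12, 17, 5, 10, 6]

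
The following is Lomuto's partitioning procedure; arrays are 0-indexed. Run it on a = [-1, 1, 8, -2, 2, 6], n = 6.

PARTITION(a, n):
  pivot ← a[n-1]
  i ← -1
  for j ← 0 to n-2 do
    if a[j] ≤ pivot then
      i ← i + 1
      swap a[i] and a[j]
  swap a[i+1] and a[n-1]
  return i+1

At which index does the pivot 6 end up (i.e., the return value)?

pivot=6, i=-1
j=0: -1≤6, i=0, swap(0,0) ⇒ [-1, 1, 8, -2, 2, 6]
j=1: 1≤6, i=1, swap(1,1) ⇒ [-1, 1, 8, -2, 2, 6]
j=2: 8>6, skip
j=3: -2≤6, i=2, swap(2,3) ⇒ [-1, 1, -2, 8, 2, 6]
j=4: 2≤6, i=3, swap(3,4) ⇒ [-1, 1, -2, 2, 8, 6]
swap(4,5) ⇒ [-1, 1, -2, 2, 6, 8]; return 4

4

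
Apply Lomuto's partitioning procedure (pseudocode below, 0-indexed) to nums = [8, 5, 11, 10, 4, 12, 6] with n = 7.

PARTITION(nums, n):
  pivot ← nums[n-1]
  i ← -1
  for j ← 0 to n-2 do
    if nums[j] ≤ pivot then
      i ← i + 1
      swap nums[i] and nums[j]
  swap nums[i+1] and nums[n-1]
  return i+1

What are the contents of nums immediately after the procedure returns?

pivot = nums[6] = 6; i = -1
j=0: nums[0]=8 > 6 → no swap
j=1: nums[1]=5 ≤ 6 → i=0, swap nums[0],nums[1] → [5, 8, 11, 10, 4, 12, 6]
j=2: nums[2]=11 > 6 → no swap
j=3: nums[3]=10 > 6 → no swap
j=4: nums[4]=4 ≤ 6 → i=1, swap nums[1],nums[4] → [5, 4, 11, 10, 8, 12, 6]
j=5: nums[5]=12 > 6 → no swap
final swap nums[2],nums[6] → [5, 4, 6, 10, 8, 12, 11]; return 2

[5, 4, 6, 10, 8, 12, 11]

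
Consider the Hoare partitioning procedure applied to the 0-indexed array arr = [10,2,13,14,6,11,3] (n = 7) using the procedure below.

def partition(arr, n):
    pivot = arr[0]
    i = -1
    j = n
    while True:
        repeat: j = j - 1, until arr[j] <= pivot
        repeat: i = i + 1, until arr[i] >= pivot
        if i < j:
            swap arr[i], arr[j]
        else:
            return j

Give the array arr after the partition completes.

pivot = arr[0] = 10; i = -1, j = 7
j→6 (arr[6]=3≤10), i→0 (arr[0]=10≥10); i<j, swap → [3,2,13,14,6,11,10]
j→4 (arr[4]=6≤10), i→2 (arr[2]=13≥10); i<j, swap → [3,2,6,14,13,11,10]
j→2, i→3; i≥j, return j=2. arr = [3,2,6,14,13,11,10]

[3,2,6,14,13,11,10]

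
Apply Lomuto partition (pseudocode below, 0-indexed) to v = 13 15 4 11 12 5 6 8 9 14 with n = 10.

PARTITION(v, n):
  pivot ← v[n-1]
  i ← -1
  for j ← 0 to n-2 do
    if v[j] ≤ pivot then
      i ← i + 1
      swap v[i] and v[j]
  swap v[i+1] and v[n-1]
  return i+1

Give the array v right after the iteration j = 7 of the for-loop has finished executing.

13 4 11 12 5 6 8 15 9 14

pivot = v[9] = 14; i = -1
j=0: v[0]=13 ≤ 14 → i=0, swap v[0],v[0] (no change) → 13 15 4 11 12 5 6 8 9 14
j=1: v[1]=15 > 14 → no swap
j=2: v[2]=4 ≤ 14 → i=1, swap v[1],v[2] → 13 4 15 11 12 5 6 8 9 14
j=3: v[3]=11 ≤ 14 → i=2, swap v[2],v[3] → 13 4 11 15 12 5 6 8 9 14
j=4: v[4]=12 ≤ 14 → i=3, swap v[3],v[4] → 13 4 11 12 15 5 6 8 9 14
j=5: v[5]=5 ≤ 14 → i=4, swap v[4],v[5] → 13 4 11 12 5 15 6 8 9 14
j=6: v[6]=6 ≤ 14 → i=5, swap v[5],v[6] → 13 4 11 12 5 6 15 8 9 14
j=7: v[7]=8 ≤ 14 → i=6, swap v[6],v[7] → 13 4 11 12 5 6 8 15 9 14
(after j=7) v = 13 4 11 12 5 6 8 15 9 14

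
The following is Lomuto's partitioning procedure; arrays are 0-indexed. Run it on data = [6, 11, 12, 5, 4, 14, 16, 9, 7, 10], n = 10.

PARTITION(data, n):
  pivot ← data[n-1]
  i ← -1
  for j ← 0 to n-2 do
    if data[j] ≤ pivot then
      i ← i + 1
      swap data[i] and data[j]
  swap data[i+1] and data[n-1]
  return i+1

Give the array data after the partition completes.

pivot = data[9] = 10; i = -1
j=0: data[0]=6 ≤ 10 → i=0, swap data[0],data[0] (no change) → [6, 11, 12, 5, 4, 14, 16, 9, 7, 10]
j=1: data[1]=11 > 10 → no swap
j=2: data[2]=12 > 10 → no swap
j=3: data[3]=5 ≤ 10 → i=1, swap data[1],data[3] → [6, 5, 12, 11, 4, 14, 16, 9, 7, 10]
j=4: data[4]=4 ≤ 10 → i=2, swap data[2],data[4] → [6, 5, 4, 11, 12, 14, 16, 9, 7, 10]
j=5: data[5]=14 > 10 → no swap
j=6: data[6]=16 > 10 → no swap
j=7: data[7]=9 ≤ 10 → i=3, swap data[3],data[7] → [6, 5, 4, 9, 12, 14, 16, 11, 7, 10]
j=8: data[8]=7 ≤ 10 → i=4, swap data[4],data[8] → [6, 5, 4, 9, 7, 14, 16, 11, 12, 10]
final swap data[5],data[9] → [6, 5, 4, 9, 7, 10, 16, 11, 12, 14]; return 5

[6, 5, 4, 9, 7, 10, 16, 11, 12, 14]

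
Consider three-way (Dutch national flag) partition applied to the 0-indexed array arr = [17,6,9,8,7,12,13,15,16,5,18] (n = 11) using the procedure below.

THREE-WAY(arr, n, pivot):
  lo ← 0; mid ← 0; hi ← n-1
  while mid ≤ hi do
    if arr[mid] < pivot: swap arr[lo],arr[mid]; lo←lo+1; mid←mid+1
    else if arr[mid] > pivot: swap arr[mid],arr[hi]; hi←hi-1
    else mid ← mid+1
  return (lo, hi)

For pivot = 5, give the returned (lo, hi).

lo=0 mid=0 hi=10
17>5: swap(0,10), hi=9 ⇒ [18,6,9,8,7,12,13,15,16,5,17]
18>5: swap(0,9), hi=8 ⇒ [5,6,9,8,7,12,13,15,16,18,17]
5=5: mid=1
6>5: swap(1,8), hi=7 ⇒ [5,16,9,8,7,12,13,15,6,18,17]
16>5: swap(1,7), hi=6 ⇒ [5,15,9,8,7,12,13,16,6,18,17]
15>5: swap(1,6), hi=5 ⇒ [5,13,9,8,7,12,15,16,6,18,17]
13>5: swap(1,5), hi=4 ⇒ [5,12,9,8,7,13,15,16,6,18,17]
12>5: swap(1,4), hi=3 ⇒ [5,7,9,8,12,13,15,16,6,18,17]
7>5: swap(1,3), hi=2 ⇒ [5,8,9,7,12,13,15,16,6,18,17]
8>5: swap(1,2), hi=1 ⇒ [5,9,8,7,12,13,15,16,6,18,17]
9>5: swap(1,1), hi=0 ⇒ [5,9,8,7,12,13,15,16,6,18,17]
done. lo=0 hi=0; arr=[5,9,8,7,12,13,15,16,6,18,17]

(0, 0)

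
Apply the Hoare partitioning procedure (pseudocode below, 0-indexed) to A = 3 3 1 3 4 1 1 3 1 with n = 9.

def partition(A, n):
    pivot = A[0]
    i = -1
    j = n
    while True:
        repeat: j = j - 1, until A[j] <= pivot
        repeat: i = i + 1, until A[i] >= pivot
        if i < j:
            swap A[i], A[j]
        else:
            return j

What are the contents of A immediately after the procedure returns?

pivot=3
j stops at 8 (1), i stops at 0 (3); swap ⇒ 1 3 1 3 4 1 1 3 3
j stops at 7 (3), i stops at 1 (3); swap ⇒ 1 3 1 3 4 1 1 3 3
j stops at 6 (1), i stops at 3 (3); swap ⇒ 1 3 1 1 4 1 3 3 3
j stops at 5 (1), i stops at 4 (4); swap ⇒ 1 3 1 1 1 4 3 3 3
j stops at 4, i stops at 5; i≥j ⇒ return 4. A=1 3 1 1 1 4 3 3 3

1 3 1 1 1 4 3 3 3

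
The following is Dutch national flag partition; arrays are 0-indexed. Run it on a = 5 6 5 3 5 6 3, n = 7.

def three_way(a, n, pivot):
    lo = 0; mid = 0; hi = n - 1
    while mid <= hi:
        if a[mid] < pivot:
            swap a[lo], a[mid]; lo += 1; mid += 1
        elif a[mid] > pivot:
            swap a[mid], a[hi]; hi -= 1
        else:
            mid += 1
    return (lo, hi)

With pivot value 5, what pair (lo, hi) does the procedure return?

(2, 4)

pivot = 5; lo=0, mid=0, hi=6
a[mid]=5=5: mid=1
a[mid]=6>5: swap a[1],a[6]; hi=5 → 5 3 5 3 5 6 6
a[mid]=3<5: swap a[0],a[1]; lo=1,mid=2 → 3 5 5 3 5 6 6
a[mid]=5=5: mid=3
a[mid]=3<5: swap a[1],a[3]; lo=2,mid=4 → 3 3 5 5 5 6 6
a[mid]=5=5: mid=5
a[mid]=6>5: swap a[5],a[5]; hi=4 → 3 3 5 5 5 6 6
end: lo=2, hi=4; a = 3 3 5 5 5 6 6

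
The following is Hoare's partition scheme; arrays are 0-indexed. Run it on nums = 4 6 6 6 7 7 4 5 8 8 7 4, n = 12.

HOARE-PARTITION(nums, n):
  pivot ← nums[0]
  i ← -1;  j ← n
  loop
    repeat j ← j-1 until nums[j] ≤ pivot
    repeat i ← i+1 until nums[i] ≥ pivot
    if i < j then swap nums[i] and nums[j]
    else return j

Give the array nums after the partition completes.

pivot = nums[0] = 4; i = -1, j = 12
j→11 (nums[11]=4≤4), i→0 (nums[0]=4≥4); i<j, swap → 4 6 6 6 7 7 4 5 8 8 7 4
j→6 (nums[6]=4≤4), i→1 (nums[1]=6≥4); i<j, swap → 4 4 6 6 7 7 6 5 8 8 7 4
j→1, i→2; i≥j, return j=1. nums = 4 4 6 6 7 7 6 5 8 8 7 4

4 4 6 6 7 7 6 5 8 8 7 4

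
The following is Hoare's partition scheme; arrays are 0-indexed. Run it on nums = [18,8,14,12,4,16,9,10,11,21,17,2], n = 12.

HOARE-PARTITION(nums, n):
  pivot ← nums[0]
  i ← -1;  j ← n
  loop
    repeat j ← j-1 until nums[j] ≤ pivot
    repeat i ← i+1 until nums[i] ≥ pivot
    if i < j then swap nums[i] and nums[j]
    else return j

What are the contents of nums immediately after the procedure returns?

pivot=18
j stops at 11 (2), i stops at 0 (18); swap ⇒ [2,8,14,12,4,16,9,10,11,21,17,18]
j stops at 10 (17), i stops at 9 (21); swap ⇒ [2,8,14,12,4,16,9,10,11,17,21,18]
j stops at 9, i stops at 10; i≥j ⇒ return 9. nums=[2,8,14,12,4,16,9,10,11,17,21,18]

[2,8,14,12,4,16,9,10,11,17,21,18]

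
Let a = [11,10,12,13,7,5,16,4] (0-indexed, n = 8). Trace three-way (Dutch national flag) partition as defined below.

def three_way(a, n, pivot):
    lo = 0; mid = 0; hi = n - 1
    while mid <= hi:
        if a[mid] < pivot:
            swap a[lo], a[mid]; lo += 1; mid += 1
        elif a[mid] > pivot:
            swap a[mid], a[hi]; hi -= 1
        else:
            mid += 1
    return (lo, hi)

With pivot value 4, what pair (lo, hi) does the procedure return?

pivot = 4; lo=0, mid=0, hi=7
a[mid]=11>4: swap a[0],a[7]; hi=6 → [4,10,12,13,7,5,16,11]
a[mid]=4=4: mid=1
a[mid]=10>4: swap a[1],a[6]; hi=5 → [4,16,12,13,7,5,10,11]
a[mid]=16>4: swap a[1],a[5]; hi=4 → [4,5,12,13,7,16,10,11]
a[mid]=5>4: swap a[1],a[4]; hi=3 → [4,7,12,13,5,16,10,11]
a[mid]=7>4: swap a[1],a[3]; hi=2 → [4,13,12,7,5,16,10,11]
a[mid]=13>4: swap a[1],a[2]; hi=1 → [4,12,13,7,5,16,10,11]
a[mid]=12>4: swap a[1],a[1]; hi=0 → [4,12,13,7,5,16,10,11]
end: lo=0, hi=0; a = [4,12,13,7,5,16,10,11]

(0, 0)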